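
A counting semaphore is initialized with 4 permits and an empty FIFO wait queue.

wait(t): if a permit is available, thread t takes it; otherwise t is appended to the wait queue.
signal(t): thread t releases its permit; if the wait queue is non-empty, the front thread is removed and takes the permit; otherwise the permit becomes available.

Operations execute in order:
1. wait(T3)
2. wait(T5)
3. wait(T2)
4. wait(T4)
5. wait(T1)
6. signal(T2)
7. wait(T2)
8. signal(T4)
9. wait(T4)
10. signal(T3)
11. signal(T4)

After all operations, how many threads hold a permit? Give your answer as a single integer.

Step 1: wait(T3) -> count=3 queue=[] holders={T3}
Step 2: wait(T5) -> count=2 queue=[] holders={T3,T5}
Step 3: wait(T2) -> count=1 queue=[] holders={T2,T3,T5}
Step 4: wait(T4) -> count=0 queue=[] holders={T2,T3,T4,T5}
Step 5: wait(T1) -> count=0 queue=[T1] holders={T2,T3,T4,T5}
Step 6: signal(T2) -> count=0 queue=[] holders={T1,T3,T4,T5}
Step 7: wait(T2) -> count=0 queue=[T2] holders={T1,T3,T4,T5}
Step 8: signal(T4) -> count=0 queue=[] holders={T1,T2,T3,T5}
Step 9: wait(T4) -> count=0 queue=[T4] holders={T1,T2,T3,T5}
Step 10: signal(T3) -> count=0 queue=[] holders={T1,T2,T4,T5}
Step 11: signal(T4) -> count=1 queue=[] holders={T1,T2,T5}
Final holders: {T1,T2,T5} -> 3 thread(s)

Answer: 3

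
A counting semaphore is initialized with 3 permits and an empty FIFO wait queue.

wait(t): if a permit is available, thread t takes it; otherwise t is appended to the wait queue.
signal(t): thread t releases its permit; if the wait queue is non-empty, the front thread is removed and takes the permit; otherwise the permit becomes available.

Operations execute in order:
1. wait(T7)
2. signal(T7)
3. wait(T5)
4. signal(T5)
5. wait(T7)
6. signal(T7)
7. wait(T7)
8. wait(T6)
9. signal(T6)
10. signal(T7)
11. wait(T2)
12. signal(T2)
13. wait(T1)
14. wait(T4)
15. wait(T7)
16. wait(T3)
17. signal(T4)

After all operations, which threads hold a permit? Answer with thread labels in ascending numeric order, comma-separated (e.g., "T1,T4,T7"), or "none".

Answer: T1,T3,T7

Derivation:
Step 1: wait(T7) -> count=2 queue=[] holders={T7}
Step 2: signal(T7) -> count=3 queue=[] holders={none}
Step 3: wait(T5) -> count=2 queue=[] holders={T5}
Step 4: signal(T5) -> count=3 queue=[] holders={none}
Step 5: wait(T7) -> count=2 queue=[] holders={T7}
Step 6: signal(T7) -> count=3 queue=[] holders={none}
Step 7: wait(T7) -> count=2 queue=[] holders={T7}
Step 8: wait(T6) -> count=1 queue=[] holders={T6,T7}
Step 9: signal(T6) -> count=2 queue=[] holders={T7}
Step 10: signal(T7) -> count=3 queue=[] holders={none}
Step 11: wait(T2) -> count=2 queue=[] holders={T2}
Step 12: signal(T2) -> count=3 queue=[] holders={none}
Step 13: wait(T1) -> count=2 queue=[] holders={T1}
Step 14: wait(T4) -> count=1 queue=[] holders={T1,T4}
Step 15: wait(T7) -> count=0 queue=[] holders={T1,T4,T7}
Step 16: wait(T3) -> count=0 queue=[T3] holders={T1,T4,T7}
Step 17: signal(T4) -> count=0 queue=[] holders={T1,T3,T7}
Final holders: T1,T3,T7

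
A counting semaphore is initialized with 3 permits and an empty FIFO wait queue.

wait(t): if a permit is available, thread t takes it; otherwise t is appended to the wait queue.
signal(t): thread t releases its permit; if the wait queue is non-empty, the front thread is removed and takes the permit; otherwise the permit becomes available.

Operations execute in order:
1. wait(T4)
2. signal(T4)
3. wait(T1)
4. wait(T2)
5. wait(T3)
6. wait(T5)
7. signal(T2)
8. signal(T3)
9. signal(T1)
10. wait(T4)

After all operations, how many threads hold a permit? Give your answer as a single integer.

Step 1: wait(T4) -> count=2 queue=[] holders={T4}
Step 2: signal(T4) -> count=3 queue=[] holders={none}
Step 3: wait(T1) -> count=2 queue=[] holders={T1}
Step 4: wait(T2) -> count=1 queue=[] holders={T1,T2}
Step 5: wait(T3) -> count=0 queue=[] holders={T1,T2,T3}
Step 6: wait(T5) -> count=0 queue=[T5] holders={T1,T2,T3}
Step 7: signal(T2) -> count=0 queue=[] holders={T1,T3,T5}
Step 8: signal(T3) -> count=1 queue=[] holders={T1,T5}
Step 9: signal(T1) -> count=2 queue=[] holders={T5}
Step 10: wait(T4) -> count=1 queue=[] holders={T4,T5}
Final holders: {T4,T5} -> 2 thread(s)

Answer: 2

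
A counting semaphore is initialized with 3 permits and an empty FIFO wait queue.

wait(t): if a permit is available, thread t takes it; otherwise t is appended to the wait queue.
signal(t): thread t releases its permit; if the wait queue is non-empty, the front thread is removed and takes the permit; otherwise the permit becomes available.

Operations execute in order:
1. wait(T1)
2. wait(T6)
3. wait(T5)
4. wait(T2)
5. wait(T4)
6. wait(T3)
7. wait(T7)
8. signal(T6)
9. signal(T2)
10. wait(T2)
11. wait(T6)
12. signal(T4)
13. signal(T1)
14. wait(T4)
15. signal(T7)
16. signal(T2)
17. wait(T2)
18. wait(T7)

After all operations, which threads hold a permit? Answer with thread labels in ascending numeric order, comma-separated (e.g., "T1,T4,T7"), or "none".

Step 1: wait(T1) -> count=2 queue=[] holders={T1}
Step 2: wait(T6) -> count=1 queue=[] holders={T1,T6}
Step 3: wait(T5) -> count=0 queue=[] holders={T1,T5,T6}
Step 4: wait(T2) -> count=0 queue=[T2] holders={T1,T5,T6}
Step 5: wait(T4) -> count=0 queue=[T2,T4] holders={T1,T5,T6}
Step 6: wait(T3) -> count=0 queue=[T2,T4,T3] holders={T1,T5,T6}
Step 7: wait(T7) -> count=0 queue=[T2,T4,T3,T7] holders={T1,T5,T6}
Step 8: signal(T6) -> count=0 queue=[T4,T3,T7] holders={T1,T2,T5}
Step 9: signal(T2) -> count=0 queue=[T3,T7] holders={T1,T4,T5}
Step 10: wait(T2) -> count=0 queue=[T3,T7,T2] holders={T1,T4,T5}
Step 11: wait(T6) -> count=0 queue=[T3,T7,T2,T6] holders={T1,T4,T5}
Step 12: signal(T4) -> count=0 queue=[T7,T2,T6] holders={T1,T3,T5}
Step 13: signal(T1) -> count=0 queue=[T2,T6] holders={T3,T5,T7}
Step 14: wait(T4) -> count=0 queue=[T2,T6,T4] holders={T3,T5,T7}
Step 15: signal(T7) -> count=0 queue=[T6,T4] holders={T2,T3,T5}
Step 16: signal(T2) -> count=0 queue=[T4] holders={T3,T5,T6}
Step 17: wait(T2) -> count=0 queue=[T4,T2] holders={T3,T5,T6}
Step 18: wait(T7) -> count=0 queue=[T4,T2,T7] holders={T3,T5,T6}
Final holders: T3,T5,T6

Answer: T3,T5,T6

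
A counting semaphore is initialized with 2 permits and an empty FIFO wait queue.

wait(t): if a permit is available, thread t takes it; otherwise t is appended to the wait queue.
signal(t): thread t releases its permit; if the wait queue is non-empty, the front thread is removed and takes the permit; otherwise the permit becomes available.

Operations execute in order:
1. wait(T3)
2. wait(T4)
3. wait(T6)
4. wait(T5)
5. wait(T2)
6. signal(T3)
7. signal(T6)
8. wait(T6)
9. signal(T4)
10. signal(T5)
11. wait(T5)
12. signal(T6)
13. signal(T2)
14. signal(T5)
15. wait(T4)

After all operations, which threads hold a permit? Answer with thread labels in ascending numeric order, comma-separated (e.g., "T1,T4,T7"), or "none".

Answer: T4

Derivation:
Step 1: wait(T3) -> count=1 queue=[] holders={T3}
Step 2: wait(T4) -> count=0 queue=[] holders={T3,T4}
Step 3: wait(T6) -> count=0 queue=[T6] holders={T3,T4}
Step 4: wait(T5) -> count=0 queue=[T6,T5] holders={T3,T4}
Step 5: wait(T2) -> count=0 queue=[T6,T5,T2] holders={T3,T4}
Step 6: signal(T3) -> count=0 queue=[T5,T2] holders={T4,T6}
Step 7: signal(T6) -> count=0 queue=[T2] holders={T4,T5}
Step 8: wait(T6) -> count=0 queue=[T2,T6] holders={T4,T5}
Step 9: signal(T4) -> count=0 queue=[T6] holders={T2,T5}
Step 10: signal(T5) -> count=0 queue=[] holders={T2,T6}
Step 11: wait(T5) -> count=0 queue=[T5] holders={T2,T6}
Step 12: signal(T6) -> count=0 queue=[] holders={T2,T5}
Step 13: signal(T2) -> count=1 queue=[] holders={T5}
Step 14: signal(T5) -> count=2 queue=[] holders={none}
Step 15: wait(T4) -> count=1 queue=[] holders={T4}
Final holders: T4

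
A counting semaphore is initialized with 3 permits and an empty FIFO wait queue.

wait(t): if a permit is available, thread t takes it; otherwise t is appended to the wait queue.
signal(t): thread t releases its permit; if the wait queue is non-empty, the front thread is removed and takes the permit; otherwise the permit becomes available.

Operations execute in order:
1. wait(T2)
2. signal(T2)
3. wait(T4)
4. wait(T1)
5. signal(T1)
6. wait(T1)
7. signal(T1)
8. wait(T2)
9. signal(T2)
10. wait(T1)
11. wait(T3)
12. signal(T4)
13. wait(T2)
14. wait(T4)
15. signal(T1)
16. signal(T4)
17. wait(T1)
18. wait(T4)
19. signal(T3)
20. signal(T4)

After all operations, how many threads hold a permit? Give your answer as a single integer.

Step 1: wait(T2) -> count=2 queue=[] holders={T2}
Step 2: signal(T2) -> count=3 queue=[] holders={none}
Step 3: wait(T4) -> count=2 queue=[] holders={T4}
Step 4: wait(T1) -> count=1 queue=[] holders={T1,T4}
Step 5: signal(T1) -> count=2 queue=[] holders={T4}
Step 6: wait(T1) -> count=1 queue=[] holders={T1,T4}
Step 7: signal(T1) -> count=2 queue=[] holders={T4}
Step 8: wait(T2) -> count=1 queue=[] holders={T2,T4}
Step 9: signal(T2) -> count=2 queue=[] holders={T4}
Step 10: wait(T1) -> count=1 queue=[] holders={T1,T4}
Step 11: wait(T3) -> count=0 queue=[] holders={T1,T3,T4}
Step 12: signal(T4) -> count=1 queue=[] holders={T1,T3}
Step 13: wait(T2) -> count=0 queue=[] holders={T1,T2,T3}
Step 14: wait(T4) -> count=0 queue=[T4] holders={T1,T2,T3}
Step 15: signal(T1) -> count=0 queue=[] holders={T2,T3,T4}
Step 16: signal(T4) -> count=1 queue=[] holders={T2,T3}
Step 17: wait(T1) -> count=0 queue=[] holders={T1,T2,T3}
Step 18: wait(T4) -> count=0 queue=[T4] holders={T1,T2,T3}
Step 19: signal(T3) -> count=0 queue=[] holders={T1,T2,T4}
Step 20: signal(T4) -> count=1 queue=[] holders={T1,T2}
Final holders: {T1,T2} -> 2 thread(s)

Answer: 2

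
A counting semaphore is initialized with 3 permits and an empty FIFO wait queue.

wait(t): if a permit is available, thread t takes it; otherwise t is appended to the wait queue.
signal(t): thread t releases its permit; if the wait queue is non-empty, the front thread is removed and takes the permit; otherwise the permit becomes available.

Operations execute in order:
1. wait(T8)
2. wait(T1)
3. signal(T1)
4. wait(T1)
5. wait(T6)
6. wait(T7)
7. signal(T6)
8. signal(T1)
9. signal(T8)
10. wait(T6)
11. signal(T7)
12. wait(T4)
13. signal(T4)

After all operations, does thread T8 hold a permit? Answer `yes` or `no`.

Step 1: wait(T8) -> count=2 queue=[] holders={T8}
Step 2: wait(T1) -> count=1 queue=[] holders={T1,T8}
Step 3: signal(T1) -> count=2 queue=[] holders={T8}
Step 4: wait(T1) -> count=1 queue=[] holders={T1,T8}
Step 5: wait(T6) -> count=0 queue=[] holders={T1,T6,T8}
Step 6: wait(T7) -> count=0 queue=[T7] holders={T1,T6,T8}
Step 7: signal(T6) -> count=0 queue=[] holders={T1,T7,T8}
Step 8: signal(T1) -> count=1 queue=[] holders={T7,T8}
Step 9: signal(T8) -> count=2 queue=[] holders={T7}
Step 10: wait(T6) -> count=1 queue=[] holders={T6,T7}
Step 11: signal(T7) -> count=2 queue=[] holders={T6}
Step 12: wait(T4) -> count=1 queue=[] holders={T4,T6}
Step 13: signal(T4) -> count=2 queue=[] holders={T6}
Final holders: {T6} -> T8 not in holders

Answer: no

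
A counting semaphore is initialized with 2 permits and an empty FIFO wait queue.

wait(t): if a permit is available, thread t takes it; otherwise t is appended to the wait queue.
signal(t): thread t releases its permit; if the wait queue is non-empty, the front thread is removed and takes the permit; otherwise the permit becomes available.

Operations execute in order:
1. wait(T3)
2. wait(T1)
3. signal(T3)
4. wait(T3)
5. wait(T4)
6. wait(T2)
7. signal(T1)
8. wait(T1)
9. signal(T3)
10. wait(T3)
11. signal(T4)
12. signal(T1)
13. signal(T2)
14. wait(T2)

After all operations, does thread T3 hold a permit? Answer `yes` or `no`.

Step 1: wait(T3) -> count=1 queue=[] holders={T3}
Step 2: wait(T1) -> count=0 queue=[] holders={T1,T3}
Step 3: signal(T3) -> count=1 queue=[] holders={T1}
Step 4: wait(T3) -> count=0 queue=[] holders={T1,T3}
Step 5: wait(T4) -> count=0 queue=[T4] holders={T1,T3}
Step 6: wait(T2) -> count=0 queue=[T4,T2] holders={T1,T3}
Step 7: signal(T1) -> count=0 queue=[T2] holders={T3,T4}
Step 8: wait(T1) -> count=0 queue=[T2,T1] holders={T3,T4}
Step 9: signal(T3) -> count=0 queue=[T1] holders={T2,T4}
Step 10: wait(T3) -> count=0 queue=[T1,T3] holders={T2,T4}
Step 11: signal(T4) -> count=0 queue=[T3] holders={T1,T2}
Step 12: signal(T1) -> count=0 queue=[] holders={T2,T3}
Step 13: signal(T2) -> count=1 queue=[] holders={T3}
Step 14: wait(T2) -> count=0 queue=[] holders={T2,T3}
Final holders: {T2,T3} -> T3 in holders

Answer: yes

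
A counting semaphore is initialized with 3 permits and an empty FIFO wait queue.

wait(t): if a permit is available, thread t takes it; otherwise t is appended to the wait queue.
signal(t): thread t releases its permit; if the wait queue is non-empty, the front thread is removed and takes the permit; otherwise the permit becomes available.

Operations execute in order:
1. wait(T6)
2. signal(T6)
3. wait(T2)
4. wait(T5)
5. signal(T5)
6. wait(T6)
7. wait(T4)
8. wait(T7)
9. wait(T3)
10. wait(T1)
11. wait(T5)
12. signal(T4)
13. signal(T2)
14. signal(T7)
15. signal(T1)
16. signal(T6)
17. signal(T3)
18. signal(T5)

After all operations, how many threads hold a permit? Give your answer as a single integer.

Answer: 0

Derivation:
Step 1: wait(T6) -> count=2 queue=[] holders={T6}
Step 2: signal(T6) -> count=3 queue=[] holders={none}
Step 3: wait(T2) -> count=2 queue=[] holders={T2}
Step 4: wait(T5) -> count=1 queue=[] holders={T2,T5}
Step 5: signal(T5) -> count=2 queue=[] holders={T2}
Step 6: wait(T6) -> count=1 queue=[] holders={T2,T6}
Step 7: wait(T4) -> count=0 queue=[] holders={T2,T4,T6}
Step 8: wait(T7) -> count=0 queue=[T7] holders={T2,T4,T6}
Step 9: wait(T3) -> count=0 queue=[T7,T3] holders={T2,T4,T6}
Step 10: wait(T1) -> count=0 queue=[T7,T3,T1] holders={T2,T4,T6}
Step 11: wait(T5) -> count=0 queue=[T7,T3,T1,T5] holders={T2,T4,T6}
Step 12: signal(T4) -> count=0 queue=[T3,T1,T5] holders={T2,T6,T7}
Step 13: signal(T2) -> count=0 queue=[T1,T5] holders={T3,T6,T7}
Step 14: signal(T7) -> count=0 queue=[T5] holders={T1,T3,T6}
Step 15: signal(T1) -> count=0 queue=[] holders={T3,T5,T6}
Step 16: signal(T6) -> count=1 queue=[] holders={T3,T5}
Step 17: signal(T3) -> count=2 queue=[] holders={T5}
Step 18: signal(T5) -> count=3 queue=[] holders={none}
Final holders: {none} -> 0 thread(s)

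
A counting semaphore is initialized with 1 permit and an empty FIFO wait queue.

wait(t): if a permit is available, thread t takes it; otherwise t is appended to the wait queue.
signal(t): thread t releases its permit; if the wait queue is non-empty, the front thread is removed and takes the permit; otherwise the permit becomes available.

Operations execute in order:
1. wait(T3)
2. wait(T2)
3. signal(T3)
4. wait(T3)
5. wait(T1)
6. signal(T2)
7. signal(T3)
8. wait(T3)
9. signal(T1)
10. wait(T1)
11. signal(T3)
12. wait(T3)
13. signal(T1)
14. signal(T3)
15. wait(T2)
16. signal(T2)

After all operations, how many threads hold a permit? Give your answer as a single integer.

Answer: 0

Derivation:
Step 1: wait(T3) -> count=0 queue=[] holders={T3}
Step 2: wait(T2) -> count=0 queue=[T2] holders={T3}
Step 3: signal(T3) -> count=0 queue=[] holders={T2}
Step 4: wait(T3) -> count=0 queue=[T3] holders={T2}
Step 5: wait(T1) -> count=0 queue=[T3,T1] holders={T2}
Step 6: signal(T2) -> count=0 queue=[T1] holders={T3}
Step 7: signal(T3) -> count=0 queue=[] holders={T1}
Step 8: wait(T3) -> count=0 queue=[T3] holders={T1}
Step 9: signal(T1) -> count=0 queue=[] holders={T3}
Step 10: wait(T1) -> count=0 queue=[T1] holders={T3}
Step 11: signal(T3) -> count=0 queue=[] holders={T1}
Step 12: wait(T3) -> count=0 queue=[T3] holders={T1}
Step 13: signal(T1) -> count=0 queue=[] holders={T3}
Step 14: signal(T3) -> count=1 queue=[] holders={none}
Step 15: wait(T2) -> count=0 queue=[] holders={T2}
Step 16: signal(T2) -> count=1 queue=[] holders={none}
Final holders: {none} -> 0 thread(s)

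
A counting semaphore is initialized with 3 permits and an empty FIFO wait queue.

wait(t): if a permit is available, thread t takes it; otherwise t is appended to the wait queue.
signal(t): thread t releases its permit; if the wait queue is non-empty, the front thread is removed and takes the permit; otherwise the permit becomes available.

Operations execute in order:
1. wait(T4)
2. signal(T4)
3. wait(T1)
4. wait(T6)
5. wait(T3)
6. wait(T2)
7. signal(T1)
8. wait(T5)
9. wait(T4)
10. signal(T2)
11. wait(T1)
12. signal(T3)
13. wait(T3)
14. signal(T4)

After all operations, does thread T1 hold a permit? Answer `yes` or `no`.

Answer: yes

Derivation:
Step 1: wait(T4) -> count=2 queue=[] holders={T4}
Step 2: signal(T4) -> count=3 queue=[] holders={none}
Step 3: wait(T1) -> count=2 queue=[] holders={T1}
Step 4: wait(T6) -> count=1 queue=[] holders={T1,T6}
Step 5: wait(T3) -> count=0 queue=[] holders={T1,T3,T6}
Step 6: wait(T2) -> count=0 queue=[T2] holders={T1,T3,T6}
Step 7: signal(T1) -> count=0 queue=[] holders={T2,T3,T6}
Step 8: wait(T5) -> count=0 queue=[T5] holders={T2,T3,T6}
Step 9: wait(T4) -> count=0 queue=[T5,T4] holders={T2,T3,T6}
Step 10: signal(T2) -> count=0 queue=[T4] holders={T3,T5,T6}
Step 11: wait(T1) -> count=0 queue=[T4,T1] holders={T3,T5,T6}
Step 12: signal(T3) -> count=0 queue=[T1] holders={T4,T5,T6}
Step 13: wait(T3) -> count=0 queue=[T1,T3] holders={T4,T5,T6}
Step 14: signal(T4) -> count=0 queue=[T3] holders={T1,T5,T6}
Final holders: {T1,T5,T6} -> T1 in holders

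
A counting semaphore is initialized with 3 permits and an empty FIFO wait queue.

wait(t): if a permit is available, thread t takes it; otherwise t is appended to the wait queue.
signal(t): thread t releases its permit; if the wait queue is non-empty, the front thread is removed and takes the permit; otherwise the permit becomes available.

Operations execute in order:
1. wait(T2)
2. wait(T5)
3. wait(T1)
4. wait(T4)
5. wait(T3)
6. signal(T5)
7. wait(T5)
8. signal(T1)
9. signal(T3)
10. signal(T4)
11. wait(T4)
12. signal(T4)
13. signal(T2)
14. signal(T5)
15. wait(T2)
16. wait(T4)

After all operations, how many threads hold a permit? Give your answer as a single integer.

Step 1: wait(T2) -> count=2 queue=[] holders={T2}
Step 2: wait(T5) -> count=1 queue=[] holders={T2,T5}
Step 3: wait(T1) -> count=0 queue=[] holders={T1,T2,T5}
Step 4: wait(T4) -> count=0 queue=[T4] holders={T1,T2,T5}
Step 5: wait(T3) -> count=0 queue=[T4,T3] holders={T1,T2,T5}
Step 6: signal(T5) -> count=0 queue=[T3] holders={T1,T2,T4}
Step 7: wait(T5) -> count=0 queue=[T3,T5] holders={T1,T2,T4}
Step 8: signal(T1) -> count=0 queue=[T5] holders={T2,T3,T4}
Step 9: signal(T3) -> count=0 queue=[] holders={T2,T4,T5}
Step 10: signal(T4) -> count=1 queue=[] holders={T2,T5}
Step 11: wait(T4) -> count=0 queue=[] holders={T2,T4,T5}
Step 12: signal(T4) -> count=1 queue=[] holders={T2,T5}
Step 13: signal(T2) -> count=2 queue=[] holders={T5}
Step 14: signal(T5) -> count=3 queue=[] holders={none}
Step 15: wait(T2) -> count=2 queue=[] holders={T2}
Step 16: wait(T4) -> count=1 queue=[] holders={T2,T4}
Final holders: {T2,T4} -> 2 thread(s)

Answer: 2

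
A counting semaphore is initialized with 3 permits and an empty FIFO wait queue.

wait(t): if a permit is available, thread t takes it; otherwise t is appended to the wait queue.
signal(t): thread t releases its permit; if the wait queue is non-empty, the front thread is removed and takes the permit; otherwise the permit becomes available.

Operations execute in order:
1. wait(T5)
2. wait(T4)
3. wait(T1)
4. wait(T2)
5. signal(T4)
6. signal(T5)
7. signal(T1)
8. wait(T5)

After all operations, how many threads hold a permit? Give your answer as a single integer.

Step 1: wait(T5) -> count=2 queue=[] holders={T5}
Step 2: wait(T4) -> count=1 queue=[] holders={T4,T5}
Step 3: wait(T1) -> count=0 queue=[] holders={T1,T4,T5}
Step 4: wait(T2) -> count=0 queue=[T2] holders={T1,T4,T5}
Step 5: signal(T4) -> count=0 queue=[] holders={T1,T2,T5}
Step 6: signal(T5) -> count=1 queue=[] holders={T1,T2}
Step 7: signal(T1) -> count=2 queue=[] holders={T2}
Step 8: wait(T5) -> count=1 queue=[] holders={T2,T5}
Final holders: {T2,T5} -> 2 thread(s)

Answer: 2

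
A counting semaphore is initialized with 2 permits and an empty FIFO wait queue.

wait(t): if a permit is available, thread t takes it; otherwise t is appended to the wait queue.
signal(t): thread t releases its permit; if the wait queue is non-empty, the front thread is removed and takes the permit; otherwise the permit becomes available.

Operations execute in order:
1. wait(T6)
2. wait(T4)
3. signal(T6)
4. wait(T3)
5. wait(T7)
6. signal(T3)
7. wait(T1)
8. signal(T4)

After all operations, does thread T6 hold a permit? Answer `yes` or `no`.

Answer: no

Derivation:
Step 1: wait(T6) -> count=1 queue=[] holders={T6}
Step 2: wait(T4) -> count=0 queue=[] holders={T4,T6}
Step 3: signal(T6) -> count=1 queue=[] holders={T4}
Step 4: wait(T3) -> count=0 queue=[] holders={T3,T4}
Step 5: wait(T7) -> count=0 queue=[T7] holders={T3,T4}
Step 6: signal(T3) -> count=0 queue=[] holders={T4,T7}
Step 7: wait(T1) -> count=0 queue=[T1] holders={T4,T7}
Step 8: signal(T4) -> count=0 queue=[] holders={T1,T7}
Final holders: {T1,T7} -> T6 not in holders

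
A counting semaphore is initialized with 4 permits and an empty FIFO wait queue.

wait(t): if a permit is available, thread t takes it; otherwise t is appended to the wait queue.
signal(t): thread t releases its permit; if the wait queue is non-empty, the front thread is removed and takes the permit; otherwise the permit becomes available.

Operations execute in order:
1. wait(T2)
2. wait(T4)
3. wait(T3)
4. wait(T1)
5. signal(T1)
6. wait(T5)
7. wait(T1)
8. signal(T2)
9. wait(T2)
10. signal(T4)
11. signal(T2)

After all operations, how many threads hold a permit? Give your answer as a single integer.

Step 1: wait(T2) -> count=3 queue=[] holders={T2}
Step 2: wait(T4) -> count=2 queue=[] holders={T2,T4}
Step 3: wait(T3) -> count=1 queue=[] holders={T2,T3,T4}
Step 4: wait(T1) -> count=0 queue=[] holders={T1,T2,T3,T4}
Step 5: signal(T1) -> count=1 queue=[] holders={T2,T3,T4}
Step 6: wait(T5) -> count=0 queue=[] holders={T2,T3,T4,T5}
Step 7: wait(T1) -> count=0 queue=[T1] holders={T2,T3,T4,T5}
Step 8: signal(T2) -> count=0 queue=[] holders={T1,T3,T4,T5}
Step 9: wait(T2) -> count=0 queue=[T2] holders={T1,T3,T4,T5}
Step 10: signal(T4) -> count=0 queue=[] holders={T1,T2,T3,T5}
Step 11: signal(T2) -> count=1 queue=[] holders={T1,T3,T5}
Final holders: {T1,T3,T5} -> 3 thread(s)

Answer: 3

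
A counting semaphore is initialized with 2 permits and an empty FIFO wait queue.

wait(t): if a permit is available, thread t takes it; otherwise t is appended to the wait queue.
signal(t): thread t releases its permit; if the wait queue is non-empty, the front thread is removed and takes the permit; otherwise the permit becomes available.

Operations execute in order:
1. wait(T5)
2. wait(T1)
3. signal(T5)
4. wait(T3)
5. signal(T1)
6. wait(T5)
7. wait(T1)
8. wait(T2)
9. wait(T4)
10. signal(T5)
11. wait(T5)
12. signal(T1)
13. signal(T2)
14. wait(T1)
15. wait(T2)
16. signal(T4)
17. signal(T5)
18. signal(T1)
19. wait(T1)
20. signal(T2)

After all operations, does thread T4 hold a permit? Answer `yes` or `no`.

Answer: no

Derivation:
Step 1: wait(T5) -> count=1 queue=[] holders={T5}
Step 2: wait(T1) -> count=0 queue=[] holders={T1,T5}
Step 3: signal(T5) -> count=1 queue=[] holders={T1}
Step 4: wait(T3) -> count=0 queue=[] holders={T1,T3}
Step 5: signal(T1) -> count=1 queue=[] holders={T3}
Step 6: wait(T5) -> count=0 queue=[] holders={T3,T5}
Step 7: wait(T1) -> count=0 queue=[T1] holders={T3,T5}
Step 8: wait(T2) -> count=0 queue=[T1,T2] holders={T3,T5}
Step 9: wait(T4) -> count=0 queue=[T1,T2,T4] holders={T3,T5}
Step 10: signal(T5) -> count=0 queue=[T2,T4] holders={T1,T3}
Step 11: wait(T5) -> count=0 queue=[T2,T4,T5] holders={T1,T3}
Step 12: signal(T1) -> count=0 queue=[T4,T5] holders={T2,T3}
Step 13: signal(T2) -> count=0 queue=[T5] holders={T3,T4}
Step 14: wait(T1) -> count=0 queue=[T5,T1] holders={T3,T4}
Step 15: wait(T2) -> count=0 queue=[T5,T1,T2] holders={T3,T4}
Step 16: signal(T4) -> count=0 queue=[T1,T2] holders={T3,T5}
Step 17: signal(T5) -> count=0 queue=[T2] holders={T1,T3}
Step 18: signal(T1) -> count=0 queue=[] holders={T2,T3}
Step 19: wait(T1) -> count=0 queue=[T1] holders={T2,T3}
Step 20: signal(T2) -> count=0 queue=[] holders={T1,T3}
Final holders: {T1,T3} -> T4 not in holders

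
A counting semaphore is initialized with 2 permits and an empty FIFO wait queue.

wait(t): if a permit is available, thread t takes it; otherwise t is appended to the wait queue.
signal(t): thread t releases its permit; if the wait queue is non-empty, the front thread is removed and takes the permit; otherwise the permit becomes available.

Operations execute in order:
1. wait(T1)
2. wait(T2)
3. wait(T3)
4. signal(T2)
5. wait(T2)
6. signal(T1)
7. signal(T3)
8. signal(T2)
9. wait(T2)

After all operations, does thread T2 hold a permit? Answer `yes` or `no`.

Step 1: wait(T1) -> count=1 queue=[] holders={T1}
Step 2: wait(T2) -> count=0 queue=[] holders={T1,T2}
Step 3: wait(T3) -> count=0 queue=[T3] holders={T1,T2}
Step 4: signal(T2) -> count=0 queue=[] holders={T1,T3}
Step 5: wait(T2) -> count=0 queue=[T2] holders={T1,T3}
Step 6: signal(T1) -> count=0 queue=[] holders={T2,T3}
Step 7: signal(T3) -> count=1 queue=[] holders={T2}
Step 8: signal(T2) -> count=2 queue=[] holders={none}
Step 9: wait(T2) -> count=1 queue=[] holders={T2}
Final holders: {T2} -> T2 in holders

Answer: yes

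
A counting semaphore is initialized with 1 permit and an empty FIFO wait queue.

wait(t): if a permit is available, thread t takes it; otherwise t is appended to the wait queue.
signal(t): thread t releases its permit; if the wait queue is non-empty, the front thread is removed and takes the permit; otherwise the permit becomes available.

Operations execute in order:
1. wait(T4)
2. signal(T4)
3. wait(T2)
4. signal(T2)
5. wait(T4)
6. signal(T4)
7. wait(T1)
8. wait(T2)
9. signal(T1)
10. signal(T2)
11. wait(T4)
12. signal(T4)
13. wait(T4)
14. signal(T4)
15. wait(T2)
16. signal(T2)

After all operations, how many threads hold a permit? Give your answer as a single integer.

Answer: 0

Derivation:
Step 1: wait(T4) -> count=0 queue=[] holders={T4}
Step 2: signal(T4) -> count=1 queue=[] holders={none}
Step 3: wait(T2) -> count=0 queue=[] holders={T2}
Step 4: signal(T2) -> count=1 queue=[] holders={none}
Step 5: wait(T4) -> count=0 queue=[] holders={T4}
Step 6: signal(T4) -> count=1 queue=[] holders={none}
Step 7: wait(T1) -> count=0 queue=[] holders={T1}
Step 8: wait(T2) -> count=0 queue=[T2] holders={T1}
Step 9: signal(T1) -> count=0 queue=[] holders={T2}
Step 10: signal(T2) -> count=1 queue=[] holders={none}
Step 11: wait(T4) -> count=0 queue=[] holders={T4}
Step 12: signal(T4) -> count=1 queue=[] holders={none}
Step 13: wait(T4) -> count=0 queue=[] holders={T4}
Step 14: signal(T4) -> count=1 queue=[] holders={none}
Step 15: wait(T2) -> count=0 queue=[] holders={T2}
Step 16: signal(T2) -> count=1 queue=[] holders={none}
Final holders: {none} -> 0 thread(s)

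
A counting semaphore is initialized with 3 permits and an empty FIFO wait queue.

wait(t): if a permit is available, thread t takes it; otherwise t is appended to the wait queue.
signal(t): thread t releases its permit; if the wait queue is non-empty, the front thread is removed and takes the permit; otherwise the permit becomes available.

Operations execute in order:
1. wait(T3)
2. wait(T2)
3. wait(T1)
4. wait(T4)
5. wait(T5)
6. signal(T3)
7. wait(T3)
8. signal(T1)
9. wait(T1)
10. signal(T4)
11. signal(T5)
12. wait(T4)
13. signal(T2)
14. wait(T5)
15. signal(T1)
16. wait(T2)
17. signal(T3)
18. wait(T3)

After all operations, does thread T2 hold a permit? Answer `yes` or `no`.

Answer: yes

Derivation:
Step 1: wait(T3) -> count=2 queue=[] holders={T3}
Step 2: wait(T2) -> count=1 queue=[] holders={T2,T3}
Step 3: wait(T1) -> count=0 queue=[] holders={T1,T2,T3}
Step 4: wait(T4) -> count=0 queue=[T4] holders={T1,T2,T3}
Step 5: wait(T5) -> count=0 queue=[T4,T5] holders={T1,T2,T3}
Step 6: signal(T3) -> count=0 queue=[T5] holders={T1,T2,T4}
Step 7: wait(T3) -> count=0 queue=[T5,T3] holders={T1,T2,T4}
Step 8: signal(T1) -> count=0 queue=[T3] holders={T2,T4,T5}
Step 9: wait(T1) -> count=0 queue=[T3,T1] holders={T2,T4,T5}
Step 10: signal(T4) -> count=0 queue=[T1] holders={T2,T3,T5}
Step 11: signal(T5) -> count=0 queue=[] holders={T1,T2,T3}
Step 12: wait(T4) -> count=0 queue=[T4] holders={T1,T2,T3}
Step 13: signal(T2) -> count=0 queue=[] holders={T1,T3,T4}
Step 14: wait(T5) -> count=0 queue=[T5] holders={T1,T3,T4}
Step 15: signal(T1) -> count=0 queue=[] holders={T3,T4,T5}
Step 16: wait(T2) -> count=0 queue=[T2] holders={T3,T4,T5}
Step 17: signal(T3) -> count=0 queue=[] holders={T2,T4,T5}
Step 18: wait(T3) -> count=0 queue=[T3] holders={T2,T4,T5}
Final holders: {T2,T4,T5} -> T2 in holders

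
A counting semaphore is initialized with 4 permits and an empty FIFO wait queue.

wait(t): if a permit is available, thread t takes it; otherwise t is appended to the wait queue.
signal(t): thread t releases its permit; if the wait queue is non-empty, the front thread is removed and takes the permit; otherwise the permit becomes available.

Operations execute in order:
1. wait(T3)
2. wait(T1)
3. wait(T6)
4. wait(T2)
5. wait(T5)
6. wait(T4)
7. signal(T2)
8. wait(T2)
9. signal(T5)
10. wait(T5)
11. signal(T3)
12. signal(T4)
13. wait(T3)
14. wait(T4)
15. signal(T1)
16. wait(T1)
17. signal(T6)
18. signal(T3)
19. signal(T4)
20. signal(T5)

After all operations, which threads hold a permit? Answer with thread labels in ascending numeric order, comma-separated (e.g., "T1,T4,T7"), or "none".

Step 1: wait(T3) -> count=3 queue=[] holders={T3}
Step 2: wait(T1) -> count=2 queue=[] holders={T1,T3}
Step 3: wait(T6) -> count=1 queue=[] holders={T1,T3,T6}
Step 4: wait(T2) -> count=0 queue=[] holders={T1,T2,T3,T6}
Step 5: wait(T5) -> count=0 queue=[T5] holders={T1,T2,T3,T6}
Step 6: wait(T4) -> count=0 queue=[T5,T4] holders={T1,T2,T3,T6}
Step 7: signal(T2) -> count=0 queue=[T4] holders={T1,T3,T5,T6}
Step 8: wait(T2) -> count=0 queue=[T4,T2] holders={T1,T3,T5,T6}
Step 9: signal(T5) -> count=0 queue=[T2] holders={T1,T3,T4,T6}
Step 10: wait(T5) -> count=0 queue=[T2,T5] holders={T1,T3,T4,T6}
Step 11: signal(T3) -> count=0 queue=[T5] holders={T1,T2,T4,T6}
Step 12: signal(T4) -> count=0 queue=[] holders={T1,T2,T5,T6}
Step 13: wait(T3) -> count=0 queue=[T3] holders={T1,T2,T5,T6}
Step 14: wait(T4) -> count=0 queue=[T3,T4] holders={T1,T2,T5,T6}
Step 15: signal(T1) -> count=0 queue=[T4] holders={T2,T3,T5,T6}
Step 16: wait(T1) -> count=0 queue=[T4,T1] holders={T2,T3,T5,T6}
Step 17: signal(T6) -> count=0 queue=[T1] holders={T2,T3,T4,T5}
Step 18: signal(T3) -> count=0 queue=[] holders={T1,T2,T4,T5}
Step 19: signal(T4) -> count=1 queue=[] holders={T1,T2,T5}
Step 20: signal(T5) -> count=2 queue=[] holders={T1,T2}
Final holders: T1,T2

Answer: T1,T2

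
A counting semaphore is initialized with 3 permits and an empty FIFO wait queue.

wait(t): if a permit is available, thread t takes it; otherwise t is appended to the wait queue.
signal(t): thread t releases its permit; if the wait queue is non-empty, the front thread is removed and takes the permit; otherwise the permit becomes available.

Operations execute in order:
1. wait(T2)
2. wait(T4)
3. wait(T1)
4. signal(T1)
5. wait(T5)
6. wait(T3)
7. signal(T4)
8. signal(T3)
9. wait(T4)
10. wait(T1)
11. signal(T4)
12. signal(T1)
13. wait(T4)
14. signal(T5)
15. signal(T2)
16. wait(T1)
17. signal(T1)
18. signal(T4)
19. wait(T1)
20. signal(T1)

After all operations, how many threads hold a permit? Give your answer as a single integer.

Answer: 0

Derivation:
Step 1: wait(T2) -> count=2 queue=[] holders={T2}
Step 2: wait(T4) -> count=1 queue=[] holders={T2,T4}
Step 3: wait(T1) -> count=0 queue=[] holders={T1,T2,T4}
Step 4: signal(T1) -> count=1 queue=[] holders={T2,T4}
Step 5: wait(T5) -> count=0 queue=[] holders={T2,T4,T5}
Step 6: wait(T3) -> count=0 queue=[T3] holders={T2,T4,T5}
Step 7: signal(T4) -> count=0 queue=[] holders={T2,T3,T5}
Step 8: signal(T3) -> count=1 queue=[] holders={T2,T5}
Step 9: wait(T4) -> count=0 queue=[] holders={T2,T4,T5}
Step 10: wait(T1) -> count=0 queue=[T1] holders={T2,T4,T5}
Step 11: signal(T4) -> count=0 queue=[] holders={T1,T2,T5}
Step 12: signal(T1) -> count=1 queue=[] holders={T2,T5}
Step 13: wait(T4) -> count=0 queue=[] holders={T2,T4,T5}
Step 14: signal(T5) -> count=1 queue=[] holders={T2,T4}
Step 15: signal(T2) -> count=2 queue=[] holders={T4}
Step 16: wait(T1) -> count=1 queue=[] holders={T1,T4}
Step 17: signal(T1) -> count=2 queue=[] holders={T4}
Step 18: signal(T4) -> count=3 queue=[] holders={none}
Step 19: wait(T1) -> count=2 queue=[] holders={T1}
Step 20: signal(T1) -> count=3 queue=[] holders={none}
Final holders: {none} -> 0 thread(s)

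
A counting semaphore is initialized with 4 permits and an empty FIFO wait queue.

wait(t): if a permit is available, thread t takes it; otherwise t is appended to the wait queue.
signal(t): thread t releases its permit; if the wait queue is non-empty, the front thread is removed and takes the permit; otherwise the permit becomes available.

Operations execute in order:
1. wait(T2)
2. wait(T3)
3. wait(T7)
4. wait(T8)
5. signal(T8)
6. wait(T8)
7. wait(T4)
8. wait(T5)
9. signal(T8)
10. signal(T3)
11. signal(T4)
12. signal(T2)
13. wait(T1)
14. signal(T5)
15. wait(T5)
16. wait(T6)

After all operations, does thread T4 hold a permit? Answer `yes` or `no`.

Step 1: wait(T2) -> count=3 queue=[] holders={T2}
Step 2: wait(T3) -> count=2 queue=[] holders={T2,T3}
Step 3: wait(T7) -> count=1 queue=[] holders={T2,T3,T7}
Step 4: wait(T8) -> count=0 queue=[] holders={T2,T3,T7,T8}
Step 5: signal(T8) -> count=1 queue=[] holders={T2,T3,T7}
Step 6: wait(T8) -> count=0 queue=[] holders={T2,T3,T7,T8}
Step 7: wait(T4) -> count=0 queue=[T4] holders={T2,T3,T7,T8}
Step 8: wait(T5) -> count=0 queue=[T4,T5] holders={T2,T3,T7,T8}
Step 9: signal(T8) -> count=0 queue=[T5] holders={T2,T3,T4,T7}
Step 10: signal(T3) -> count=0 queue=[] holders={T2,T4,T5,T7}
Step 11: signal(T4) -> count=1 queue=[] holders={T2,T5,T7}
Step 12: signal(T2) -> count=2 queue=[] holders={T5,T7}
Step 13: wait(T1) -> count=1 queue=[] holders={T1,T5,T7}
Step 14: signal(T5) -> count=2 queue=[] holders={T1,T7}
Step 15: wait(T5) -> count=1 queue=[] holders={T1,T5,T7}
Step 16: wait(T6) -> count=0 queue=[] holders={T1,T5,T6,T7}
Final holders: {T1,T5,T6,T7} -> T4 not in holders

Answer: no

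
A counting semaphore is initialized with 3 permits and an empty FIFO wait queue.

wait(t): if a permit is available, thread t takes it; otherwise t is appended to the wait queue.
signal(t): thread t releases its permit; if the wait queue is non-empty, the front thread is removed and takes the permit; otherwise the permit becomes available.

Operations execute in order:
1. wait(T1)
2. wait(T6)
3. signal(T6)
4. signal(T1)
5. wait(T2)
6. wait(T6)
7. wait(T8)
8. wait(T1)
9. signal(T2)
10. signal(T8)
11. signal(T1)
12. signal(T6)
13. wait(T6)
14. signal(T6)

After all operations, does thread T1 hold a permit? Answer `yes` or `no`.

Step 1: wait(T1) -> count=2 queue=[] holders={T1}
Step 2: wait(T6) -> count=1 queue=[] holders={T1,T6}
Step 3: signal(T6) -> count=2 queue=[] holders={T1}
Step 4: signal(T1) -> count=3 queue=[] holders={none}
Step 5: wait(T2) -> count=2 queue=[] holders={T2}
Step 6: wait(T6) -> count=1 queue=[] holders={T2,T6}
Step 7: wait(T8) -> count=0 queue=[] holders={T2,T6,T8}
Step 8: wait(T1) -> count=0 queue=[T1] holders={T2,T6,T8}
Step 9: signal(T2) -> count=0 queue=[] holders={T1,T6,T8}
Step 10: signal(T8) -> count=1 queue=[] holders={T1,T6}
Step 11: signal(T1) -> count=2 queue=[] holders={T6}
Step 12: signal(T6) -> count=3 queue=[] holders={none}
Step 13: wait(T6) -> count=2 queue=[] holders={T6}
Step 14: signal(T6) -> count=3 queue=[] holders={none}
Final holders: {none} -> T1 not in holders

Answer: no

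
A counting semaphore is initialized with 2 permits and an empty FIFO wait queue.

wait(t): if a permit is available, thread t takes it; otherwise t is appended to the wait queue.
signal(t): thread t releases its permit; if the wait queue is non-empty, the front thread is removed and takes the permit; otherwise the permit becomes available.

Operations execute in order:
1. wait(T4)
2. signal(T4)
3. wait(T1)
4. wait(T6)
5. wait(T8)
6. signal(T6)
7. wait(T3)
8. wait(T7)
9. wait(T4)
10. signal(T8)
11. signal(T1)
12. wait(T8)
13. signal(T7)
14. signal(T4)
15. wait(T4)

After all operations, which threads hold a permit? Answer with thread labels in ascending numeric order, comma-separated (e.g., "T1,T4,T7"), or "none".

Step 1: wait(T4) -> count=1 queue=[] holders={T4}
Step 2: signal(T4) -> count=2 queue=[] holders={none}
Step 3: wait(T1) -> count=1 queue=[] holders={T1}
Step 4: wait(T6) -> count=0 queue=[] holders={T1,T6}
Step 5: wait(T8) -> count=0 queue=[T8] holders={T1,T6}
Step 6: signal(T6) -> count=0 queue=[] holders={T1,T8}
Step 7: wait(T3) -> count=0 queue=[T3] holders={T1,T8}
Step 8: wait(T7) -> count=0 queue=[T3,T7] holders={T1,T8}
Step 9: wait(T4) -> count=0 queue=[T3,T7,T4] holders={T1,T8}
Step 10: signal(T8) -> count=0 queue=[T7,T4] holders={T1,T3}
Step 11: signal(T1) -> count=0 queue=[T4] holders={T3,T7}
Step 12: wait(T8) -> count=0 queue=[T4,T8] holders={T3,T7}
Step 13: signal(T7) -> count=0 queue=[T8] holders={T3,T4}
Step 14: signal(T4) -> count=0 queue=[] holders={T3,T8}
Step 15: wait(T4) -> count=0 queue=[T4] holders={T3,T8}
Final holders: T3,T8

Answer: T3,T8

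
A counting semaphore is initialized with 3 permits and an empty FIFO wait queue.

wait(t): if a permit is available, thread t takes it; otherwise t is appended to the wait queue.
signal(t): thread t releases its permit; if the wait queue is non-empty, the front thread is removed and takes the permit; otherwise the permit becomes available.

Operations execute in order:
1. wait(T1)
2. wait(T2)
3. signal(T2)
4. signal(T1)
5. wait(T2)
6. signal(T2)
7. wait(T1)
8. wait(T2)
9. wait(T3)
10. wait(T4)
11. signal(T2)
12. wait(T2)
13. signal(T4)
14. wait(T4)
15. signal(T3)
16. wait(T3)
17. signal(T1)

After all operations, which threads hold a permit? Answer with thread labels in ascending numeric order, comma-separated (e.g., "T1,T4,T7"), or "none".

Answer: T2,T3,T4

Derivation:
Step 1: wait(T1) -> count=2 queue=[] holders={T1}
Step 2: wait(T2) -> count=1 queue=[] holders={T1,T2}
Step 3: signal(T2) -> count=2 queue=[] holders={T1}
Step 4: signal(T1) -> count=3 queue=[] holders={none}
Step 5: wait(T2) -> count=2 queue=[] holders={T2}
Step 6: signal(T2) -> count=3 queue=[] holders={none}
Step 7: wait(T1) -> count=2 queue=[] holders={T1}
Step 8: wait(T2) -> count=1 queue=[] holders={T1,T2}
Step 9: wait(T3) -> count=0 queue=[] holders={T1,T2,T3}
Step 10: wait(T4) -> count=0 queue=[T4] holders={T1,T2,T3}
Step 11: signal(T2) -> count=0 queue=[] holders={T1,T3,T4}
Step 12: wait(T2) -> count=0 queue=[T2] holders={T1,T3,T4}
Step 13: signal(T4) -> count=0 queue=[] holders={T1,T2,T3}
Step 14: wait(T4) -> count=0 queue=[T4] holders={T1,T2,T3}
Step 15: signal(T3) -> count=0 queue=[] holders={T1,T2,T4}
Step 16: wait(T3) -> count=0 queue=[T3] holders={T1,T2,T4}
Step 17: signal(T1) -> count=0 queue=[] holders={T2,T3,T4}
Final holders: T2,T3,T4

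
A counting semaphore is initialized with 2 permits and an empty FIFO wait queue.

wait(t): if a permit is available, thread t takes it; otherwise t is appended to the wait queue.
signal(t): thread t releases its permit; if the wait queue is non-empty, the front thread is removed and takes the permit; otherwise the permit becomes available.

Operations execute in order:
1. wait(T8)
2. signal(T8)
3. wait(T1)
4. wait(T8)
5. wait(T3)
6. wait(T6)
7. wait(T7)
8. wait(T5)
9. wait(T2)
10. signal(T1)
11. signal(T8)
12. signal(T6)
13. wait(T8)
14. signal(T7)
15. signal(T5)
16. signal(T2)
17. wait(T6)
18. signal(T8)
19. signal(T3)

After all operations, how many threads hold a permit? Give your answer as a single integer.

Step 1: wait(T8) -> count=1 queue=[] holders={T8}
Step 2: signal(T8) -> count=2 queue=[] holders={none}
Step 3: wait(T1) -> count=1 queue=[] holders={T1}
Step 4: wait(T8) -> count=0 queue=[] holders={T1,T8}
Step 5: wait(T3) -> count=0 queue=[T3] holders={T1,T8}
Step 6: wait(T6) -> count=0 queue=[T3,T6] holders={T1,T8}
Step 7: wait(T7) -> count=0 queue=[T3,T6,T7] holders={T1,T8}
Step 8: wait(T5) -> count=0 queue=[T3,T6,T7,T5] holders={T1,T8}
Step 9: wait(T2) -> count=0 queue=[T3,T6,T7,T5,T2] holders={T1,T8}
Step 10: signal(T1) -> count=0 queue=[T6,T7,T5,T2] holders={T3,T8}
Step 11: signal(T8) -> count=0 queue=[T7,T5,T2] holders={T3,T6}
Step 12: signal(T6) -> count=0 queue=[T5,T2] holders={T3,T7}
Step 13: wait(T8) -> count=0 queue=[T5,T2,T8] holders={T3,T7}
Step 14: signal(T7) -> count=0 queue=[T2,T8] holders={T3,T5}
Step 15: signal(T5) -> count=0 queue=[T8] holders={T2,T3}
Step 16: signal(T2) -> count=0 queue=[] holders={T3,T8}
Step 17: wait(T6) -> count=0 queue=[T6] holders={T3,T8}
Step 18: signal(T8) -> count=0 queue=[] holders={T3,T6}
Step 19: signal(T3) -> count=1 queue=[] holders={T6}
Final holders: {T6} -> 1 thread(s)

Answer: 1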